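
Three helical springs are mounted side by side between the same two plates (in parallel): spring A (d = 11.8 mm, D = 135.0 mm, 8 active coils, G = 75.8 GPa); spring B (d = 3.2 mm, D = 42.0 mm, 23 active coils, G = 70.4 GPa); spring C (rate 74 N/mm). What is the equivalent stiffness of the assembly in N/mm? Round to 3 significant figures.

83.9 N/mm

k_A = Gd⁴/(8D³N_a) = (75.8×10³)(11.8⁴)/(8·135.0³·8) = 9.3329 N/mm
k_B = Gd⁴/(8D³N_a) = (70.4×10³)(3.2⁴)/(8·42.0³·23) = 0.54151 N/mm
Parallel: k_eq = 9.3329 + 0.54151 + 74 = 83.874 N/mm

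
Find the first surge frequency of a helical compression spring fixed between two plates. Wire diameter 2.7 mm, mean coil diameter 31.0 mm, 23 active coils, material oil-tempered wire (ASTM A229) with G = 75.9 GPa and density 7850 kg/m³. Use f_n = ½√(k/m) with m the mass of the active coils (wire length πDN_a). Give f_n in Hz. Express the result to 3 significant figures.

k = Gd⁴/(8D³N_a) = (75.9×10³)(2.7⁴)/(8·31.0³·23) = 0.73586 N/mm = 735.86 N/m
Wire length L = πDN_a = π·31.0·23 = 2240 mm
m = ρ·(πd²/4)·L = 7850 × 5.7256×10⁻⁶ m² × 2.24 m = 0.10068 kg
f_n = ½√(k/m) = 0.5·√(735.86/0.10068) = 0.5·√(7309.2) = 42.747 Hz

42.7 Hz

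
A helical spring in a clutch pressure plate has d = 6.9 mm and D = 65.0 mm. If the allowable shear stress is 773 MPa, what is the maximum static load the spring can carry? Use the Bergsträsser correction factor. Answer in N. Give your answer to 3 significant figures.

1340 N

C = D/d = 65.0/6.9 = 9.4203
K_B = (4C+2)/(4C−3) = 39.681/34.681 = 1.1442
τ_max = K·8FD/(πd³) → F_max = τ_allow·πd³/(8DK)
F_max = 773·π·6.9³/(8·65.0·1.1442) = 7.9777e+05/594.97 = 1340.9 N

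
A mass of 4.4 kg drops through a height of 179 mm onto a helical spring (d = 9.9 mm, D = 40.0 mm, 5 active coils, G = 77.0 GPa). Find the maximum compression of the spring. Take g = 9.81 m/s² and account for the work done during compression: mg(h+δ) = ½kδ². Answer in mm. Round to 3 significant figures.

7.46 mm

k = Gd⁴/(8D³N_a) = (77.0×10³)(9.9⁴)/(8·40.0³·5) = 288.93 N/mm
W = mg = 4.4 × 9.81 = 43.164 N
½kδ² − Wδ − Wh = 0 → δ = (W + √(W² + 2kWh))/k
δ = (43.164 + √(1863.1 + 4.46474e+06))/288.93 = (43.164 + 2113.4)/288.93 = 7.4641 mm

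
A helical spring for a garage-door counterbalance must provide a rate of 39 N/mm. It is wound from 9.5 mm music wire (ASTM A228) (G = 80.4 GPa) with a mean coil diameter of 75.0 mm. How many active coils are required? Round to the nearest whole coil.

5

N_a = Gd⁴/(8D³k) = (80.4×10³ × 9.5⁴)/(8 × 75.0³ × 39)
    = 6.54863e+08 / 1.31625e+08 = 4.975 → 5 coils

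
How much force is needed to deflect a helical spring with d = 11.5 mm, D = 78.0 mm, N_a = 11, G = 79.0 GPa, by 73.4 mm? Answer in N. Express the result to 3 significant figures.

k = Gd⁴/(8D³N_a) = (79.0×10³)(11.5⁴)/(8·78.0³·11) = 33.087 N/mm
F = k·δ = 33.087 × 73.4 = 2428.6 N

2430 N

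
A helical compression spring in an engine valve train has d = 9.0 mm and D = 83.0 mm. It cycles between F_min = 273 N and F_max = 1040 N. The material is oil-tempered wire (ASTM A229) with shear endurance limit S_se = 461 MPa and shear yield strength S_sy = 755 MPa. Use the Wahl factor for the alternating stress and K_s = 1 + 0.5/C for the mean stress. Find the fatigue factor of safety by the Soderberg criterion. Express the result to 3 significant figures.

C = D/d = 83.0/9.0 = 9.2222; K_W = (4C−1)/(4C−4)+0.615/C = 1.1579; K_s = 1+0.5/C = 1.0542
F_a = (F_max−F_min)/2 = 383.5 N; F_m = (F_max+F_min)/2 = 656.5 N
τ_a = K_W·8F_aD/(πd³) = 1.1579 × 111.19 = 128.74 MPa
τ_m = K_s·8F_mD/(πd³) = 1.0542 × 190.34 = 200.66 MPa
Soderberg: 1/n_f = τ_a/S_se + τ_m/S_sy = 128.74/461 + 200.66/755 = 0.27927 + 0.26577 = 0.54504
n_f = 1/0.54504 = 1.835

1.83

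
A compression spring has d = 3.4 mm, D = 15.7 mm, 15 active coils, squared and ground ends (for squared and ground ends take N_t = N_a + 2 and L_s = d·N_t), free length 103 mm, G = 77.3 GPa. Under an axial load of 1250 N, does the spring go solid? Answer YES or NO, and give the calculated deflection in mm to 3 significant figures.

YES, δ = 56.2 mm

k = Gd⁴/(8D³N_a) = (77.3×10³)(3.4⁴)/(8·15.7³·15) = 22.244 N/mm
N_t = 17; L_s = 3.4·17 = 57.8 mm; δ_solid = L₀ − L_s = 103 − 57.8 = 45.2 mm
δ = F/k = 1250/22.244 = 56.195 mm
δ ≥ δ_solid → spring goes solid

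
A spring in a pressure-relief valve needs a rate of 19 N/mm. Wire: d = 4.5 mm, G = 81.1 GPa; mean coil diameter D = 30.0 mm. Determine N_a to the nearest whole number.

8

N_a = Gd⁴/(8D³k) = (81.1×10³ × 4.5⁴)/(8 × 30.0³ × 19)
    = 3.32561e+07 / 4.104e+06 = 8.103 → 8 coils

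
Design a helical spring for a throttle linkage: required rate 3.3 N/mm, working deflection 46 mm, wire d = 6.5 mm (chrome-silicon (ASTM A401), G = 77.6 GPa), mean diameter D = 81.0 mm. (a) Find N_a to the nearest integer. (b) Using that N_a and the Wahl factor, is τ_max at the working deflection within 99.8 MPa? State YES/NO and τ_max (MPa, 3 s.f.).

(a) 10 coils; (b) NO, τ_max = 125 MPa

N_a = Gd⁴/(8D³k) = (77.6×10³)(6.5⁴)/(8·81.0³·3.3) = 9.873 → N_a = 10
Actual rate k = Gd⁴/(8D³·10) = 3.2581 N/mm
Working load F = kδ = 3.2581·46 = 149.87 N
C = 81.0/6.5 = 12.4615; K_W = (4C−1)/(4C−4)+0.615/C = 1.1148
τ_max = K_W·8FD/(πd³) = 1.1148·112.57 = 125.49 MPa
τ_max > 99.8 MPa → exceeds allowable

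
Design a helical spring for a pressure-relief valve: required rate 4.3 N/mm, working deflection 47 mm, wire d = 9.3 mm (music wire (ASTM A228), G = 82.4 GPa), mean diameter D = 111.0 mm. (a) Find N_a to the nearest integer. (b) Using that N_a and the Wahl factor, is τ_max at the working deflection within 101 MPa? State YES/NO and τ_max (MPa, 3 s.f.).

N_a = Gd⁴/(8D³k) = (82.4×10³)(9.3⁴)/(8·111.0³·4.3) = 13.1 → N_a = 13
Actual rate k = Gd⁴/(8D³·13) = 4.3337 N/mm
Working load F = kδ = 4.3337·47 = 203.68 N
C = 111.0/9.3 = 11.9355; K_W = (4C−1)/(4C−4)+0.615/C = 1.1201
τ_max = K_W·8FD/(πd³) = 1.1201·71.576 = 80.173 MPa
τ_max ≤ 101 MPa → acceptable

(a) 13 coils; (b) YES, τ_max = 80.2 MPa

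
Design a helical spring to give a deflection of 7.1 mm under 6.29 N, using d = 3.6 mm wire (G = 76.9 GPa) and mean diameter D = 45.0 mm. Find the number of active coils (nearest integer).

20

Required rate k = F/δ = 6.29/7.1 = 0.88592 N/mm
N_a = Gd⁴/(8D³k) = (76.9×10³ × 3.6⁴)/(8 × 45.0³ × 0.88592)
    = 1.29162e+07 / 645832 = 20 → 20 coils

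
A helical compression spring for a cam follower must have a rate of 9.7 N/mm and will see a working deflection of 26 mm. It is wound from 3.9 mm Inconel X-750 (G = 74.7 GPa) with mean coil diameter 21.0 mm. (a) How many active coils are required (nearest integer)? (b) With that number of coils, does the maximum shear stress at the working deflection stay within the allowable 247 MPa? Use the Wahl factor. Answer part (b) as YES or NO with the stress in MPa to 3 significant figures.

N_a = Gd⁴/(8D³k) = (74.7×10³)(3.9⁴)/(8·21.0³·9.7) = 24.05 → N_a = 24
Actual rate k = Gd⁴/(8D³·24) = 9.719 N/mm
Working load F = kδ = 9.719·26 = 252.69 N
C = 21.0/3.9 = 5.3846; K_W = (4C−1)/(4C−4)+0.615/C = 1.2853
τ_max = K_W·8FD/(πd³) = 1.2853·227.8 = 292.79 MPa
τ_max > 247 MPa → exceeds allowable

(a) 24 coils; (b) NO, τ_max = 293 MPa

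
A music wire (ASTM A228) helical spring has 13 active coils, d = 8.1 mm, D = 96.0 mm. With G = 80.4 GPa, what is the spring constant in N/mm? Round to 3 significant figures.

k = Gd⁴/(8D³N_a) = (80.4×10³ × 8.1⁴) / (8 × 96.0³ × 13)
  = 3.46096e+08 / 9.20125e+07 = 3.7614 N/mm

3.76 N/mm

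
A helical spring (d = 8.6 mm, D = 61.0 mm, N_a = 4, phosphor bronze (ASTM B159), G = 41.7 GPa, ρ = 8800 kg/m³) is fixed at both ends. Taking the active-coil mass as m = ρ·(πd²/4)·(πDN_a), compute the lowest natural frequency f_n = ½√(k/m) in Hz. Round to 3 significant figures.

k = Gd⁴/(8D³N_a) = (41.7×10³)(8.6⁴)/(8·61.0³·4) = 31.404 N/mm = 31404 N/m
Wire length L = πDN_a = π·61.0·4 = 766.55 mm
m = ρ·(πd²/4)·L = 8800 × 58.088×10⁻⁶ m² × 0.76655 m = 0.39184 kg
f_n = ½√(k/m) = 0.5·√(31404/0.39184) = 0.5·√(80146) = 141.55 Hz

142 Hz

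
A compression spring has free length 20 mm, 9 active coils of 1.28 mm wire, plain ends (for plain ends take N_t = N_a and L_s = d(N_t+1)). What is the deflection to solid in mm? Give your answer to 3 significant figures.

7.20 mm

N_t = 9; L_s = 1.28·10 = 12.8 mm
δ_solid = L₀ − L_s = 20 − 12.8 = 7.2 mm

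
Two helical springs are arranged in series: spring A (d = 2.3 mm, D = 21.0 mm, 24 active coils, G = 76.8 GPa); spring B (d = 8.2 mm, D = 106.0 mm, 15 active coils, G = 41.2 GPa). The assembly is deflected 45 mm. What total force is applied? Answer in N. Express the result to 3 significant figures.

k_A = Gd⁴/(8D³N_a) = (76.8×10³)(2.3⁴)/(8·21.0³·24) = 1.2087 N/mm
k_B = Gd⁴/(8D³N_a) = (41.2×10³)(8.2⁴)/(8·106.0³·15) = 1.3033 N/mm
Series: 1/k_eq = 1/1.2087 + 1/1.3033 = 1.5946; k_eq = 0.62711 N/mm
F = k_eq·δ = 0.62711·45 = 28.22 N

28.2 N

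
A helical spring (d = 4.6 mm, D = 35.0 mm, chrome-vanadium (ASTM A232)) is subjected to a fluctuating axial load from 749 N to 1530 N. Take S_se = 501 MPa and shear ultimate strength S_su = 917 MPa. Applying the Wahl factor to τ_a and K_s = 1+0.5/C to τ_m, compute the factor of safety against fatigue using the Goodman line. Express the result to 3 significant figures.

0.484

C = D/d = 35.0/4.6 = 7.6087; K_W = (4C−1)/(4C−4)+0.615/C = 1.1943; K_s = 1+0.5/C = 1.0657
F_a = (F_max−F_min)/2 = 390.5 N; F_m = (F_max+F_min)/2 = 1139.5 N
τ_a = K_W·8F_aD/(πd³) = 1.1943 × 357.57 = 427.05 MPa
τ_m = K_s·8F_mD/(πd³) = 1.0657 × 1043.4 = 1112 MPa
Goodman: 1/n_f = τ_a/S_se + τ_m/S_su = 427.05/501 + 1112/917 = 0.85239 + 1.21261 = 2.065
n_f = 1/2.065 = 0.4843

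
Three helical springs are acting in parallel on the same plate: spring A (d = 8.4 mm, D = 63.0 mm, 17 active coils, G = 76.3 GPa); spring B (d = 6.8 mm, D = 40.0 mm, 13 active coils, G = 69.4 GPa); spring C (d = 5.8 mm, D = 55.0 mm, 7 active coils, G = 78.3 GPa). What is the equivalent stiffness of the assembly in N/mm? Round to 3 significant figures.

43.0 N/mm

k_A = Gd⁴/(8D³N_a) = (76.3×10³)(8.4⁴)/(8·63.0³·17) = 11.171 N/mm
k_B = Gd⁴/(8D³N_a) = (69.4×10³)(6.8⁴)/(8·40.0³·13) = 22.294 N/mm
k_C = Gd⁴/(8D³N_a) = (78.3×10³)(5.8⁴)/(8·55.0³·7) = 9.5104 N/mm
Parallel: k_eq = 11.171 + 22.294 + 9.5104 = 42.975 N/mm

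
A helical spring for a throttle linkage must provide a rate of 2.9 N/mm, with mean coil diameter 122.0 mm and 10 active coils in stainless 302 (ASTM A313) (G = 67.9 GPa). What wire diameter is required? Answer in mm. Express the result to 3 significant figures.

8.88 mm

d = (8D³N_a·k / G)^(1/4) = (8·122.0³·10·2.9 / (67.9×10³))^0.25
  = (6204.4)^0.25 = 8.8751 mm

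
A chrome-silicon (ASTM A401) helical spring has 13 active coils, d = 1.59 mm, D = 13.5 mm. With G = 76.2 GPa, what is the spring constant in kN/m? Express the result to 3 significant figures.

k = Gd⁴/(8D³N_a) = (76.2×10³ × 1.59⁴) / (8 × 13.5³ × 13)
  = 487016 / 255879 = 1.9033 N/mm

1.90 kN/m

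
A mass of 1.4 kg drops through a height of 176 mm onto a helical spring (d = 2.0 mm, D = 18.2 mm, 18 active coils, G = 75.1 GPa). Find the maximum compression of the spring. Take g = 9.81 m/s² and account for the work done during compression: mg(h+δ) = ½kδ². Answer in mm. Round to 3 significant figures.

k = Gd⁴/(8D³N_a) = (75.1×10³)(2.0⁴)/(8·18.2³·18) = 1.3842 N/mm
W = mg = 1.4 × 9.81 = 13.734 N
½kδ² − Wδ − Wh = 0 → δ = (W + √(W² + 2kWh))/k
δ = (13.734 + √(188.62 + 6691.49))/1.3842 = (13.734 + 82.946)/1.3842 = 69.848 mm

69.8 mm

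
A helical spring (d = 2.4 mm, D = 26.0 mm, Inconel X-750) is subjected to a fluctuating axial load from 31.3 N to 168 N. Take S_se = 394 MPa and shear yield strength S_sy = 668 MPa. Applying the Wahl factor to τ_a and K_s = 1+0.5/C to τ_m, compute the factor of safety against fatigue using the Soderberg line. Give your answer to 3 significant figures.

C = D/d = 26.0/2.4 = 10.8333; K_W = (4C−1)/(4C−4)+0.615/C = 1.1330; K_s = 1+0.5/C = 1.0462
F_a = (F_max−F_min)/2 = 68.35 N; F_m = (F_max+F_min)/2 = 99.65 N
τ_a = K_W·8F_aD/(πd³) = 1.1330 × 327.35 = 370.91 MPa
τ_m = K_s·8F_mD/(πd³) = 1.0462 × 477.26 = 499.29 MPa
Soderberg: 1/n_f = τ_a/S_se + τ_m/S_sy = 370.91/394 + 499.29/668 = 0.94139 + 0.74744 = 1.6888
n_f = 1/1.6888 = 0.5921

0.592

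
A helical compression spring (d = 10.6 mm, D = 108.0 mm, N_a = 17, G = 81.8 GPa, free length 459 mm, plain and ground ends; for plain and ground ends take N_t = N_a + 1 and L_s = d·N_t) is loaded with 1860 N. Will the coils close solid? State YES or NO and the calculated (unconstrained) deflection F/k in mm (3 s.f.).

k = Gd⁴/(8D³N_a) = (81.8×10³)(10.6⁴)/(8·108.0³·17) = 6.0279 N/mm
N_t = 18; L_s = 10.6·18 = 190.8 mm; δ_solid = L₀ − L_s = 459 − 190.8 = 268.2 mm
δ = F/k = 1860/6.0279 = 308.56 mm
δ ≥ δ_solid → spring goes solid

YES, δ = 309 mm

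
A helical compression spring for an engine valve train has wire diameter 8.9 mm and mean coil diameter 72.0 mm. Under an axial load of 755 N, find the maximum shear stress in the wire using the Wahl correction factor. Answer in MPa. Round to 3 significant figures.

Spring index C = D/d = 72.0/8.9 = 8.0899
K_W = (4C−1)/(4C−4) + 0.615/C = 31.360/28.360 + 0.0760 = 1.1818
τ₀ = 8FD/(πd³) = 8·755·72.0/(π·8.9³) = 434880/2214.7 = 196.36 MPa
τ_max = K·τ₀ = 1.1818 × 196.36 = 232.06 MPa

232 MPa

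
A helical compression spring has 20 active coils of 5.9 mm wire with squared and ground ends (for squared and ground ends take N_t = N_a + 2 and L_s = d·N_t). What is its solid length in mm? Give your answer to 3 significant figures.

130 mm

squared and ground ends: N_t = N_a + 2 = 20 + 2 = 22
L_s = d·N_t = 5.9 × 22 = 129.8 mm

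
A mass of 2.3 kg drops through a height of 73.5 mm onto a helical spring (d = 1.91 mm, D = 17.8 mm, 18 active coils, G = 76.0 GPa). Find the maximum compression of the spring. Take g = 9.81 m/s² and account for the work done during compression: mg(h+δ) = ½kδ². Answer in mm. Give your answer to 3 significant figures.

72.8 mm

k = Gd⁴/(8D³N_a) = (76.0×10³)(1.91⁴)/(8·17.8³·18) = 1.2454 N/mm
W = mg = 2.3 × 9.81 = 22.563 N
½kδ² − Wδ − Wh = 0 → δ = (W + √(W² + 2kWh))/k
δ = (22.563 + √(509.09 + 4130.84))/1.2454 = (22.563 + 68.117)/1.2454 = 72.809 mm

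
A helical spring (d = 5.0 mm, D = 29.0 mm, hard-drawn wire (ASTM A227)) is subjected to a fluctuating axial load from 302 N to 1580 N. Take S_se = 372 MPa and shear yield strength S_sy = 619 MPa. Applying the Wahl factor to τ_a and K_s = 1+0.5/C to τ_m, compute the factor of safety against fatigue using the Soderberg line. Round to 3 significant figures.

0.443

C = D/d = 29.0/5.0 = 5.8000; K_W = (4C−1)/(4C−4)+0.615/C = 1.2623; K_s = 1+0.5/C = 1.0862
F_a = (F_max−F_min)/2 = 639 N; F_m = (F_max+F_min)/2 = 941 N
τ_a = K_W·8F_aD/(πd³) = 1.2623 × 377.51 = 476.53 MPa
τ_m = K_s·8F_mD/(πd³) = 1.0862 × 555.93 = 603.85 MPa
Soderberg: 1/n_f = τ_a/S_se + τ_m/S_sy = 476.53/372 + 603.85/619 = 1.28098 + 0.97553 = 2.2565
n_f = 1/2.2565 = 0.4432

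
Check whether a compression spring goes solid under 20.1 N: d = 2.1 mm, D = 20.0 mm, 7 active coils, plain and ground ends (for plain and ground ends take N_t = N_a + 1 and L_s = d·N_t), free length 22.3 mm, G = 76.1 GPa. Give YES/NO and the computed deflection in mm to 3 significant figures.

YES, δ = 6.08 mm

k = Gd⁴/(8D³N_a) = (76.1×10³)(2.1⁴)/(8·20.0³·7) = 3.3036 N/mm
N_t = 8; L_s = 2.1·8 = 16.8 mm; δ_solid = L₀ − L_s = 22.3 − 16.8 = 5.5 mm
δ = F/k = 20.1/3.3036 = 6.0843 mm
δ ≥ δ_solid → spring goes solid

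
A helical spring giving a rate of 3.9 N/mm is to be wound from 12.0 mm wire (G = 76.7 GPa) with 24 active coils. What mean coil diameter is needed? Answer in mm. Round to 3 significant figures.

D = (Gd⁴/(8N_a·k))^(1/3) = (76.7×10³·12.0⁴/(8·24·3.9))^(1/3)
  = (2.124e+06)^(1/3) = 128.5439 mm

129 mm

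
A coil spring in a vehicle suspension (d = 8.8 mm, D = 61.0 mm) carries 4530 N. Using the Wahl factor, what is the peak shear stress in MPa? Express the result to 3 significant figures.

1250 MPa

Spring index C = D/d = 61.0/8.8 = 6.9318
K_W = (4C−1)/(4C−4) + 0.615/C = 26.727/23.727 + 0.0887 = 1.2152
τ₀ = 8FD/(πd³) = 8·4530·61.0/(π·8.8³) = 2.21064e+06/2140.9 = 1032.6 MPa
τ_max = K·τ₀ = 1.2152 × 1032.6 = 1254.7 MPa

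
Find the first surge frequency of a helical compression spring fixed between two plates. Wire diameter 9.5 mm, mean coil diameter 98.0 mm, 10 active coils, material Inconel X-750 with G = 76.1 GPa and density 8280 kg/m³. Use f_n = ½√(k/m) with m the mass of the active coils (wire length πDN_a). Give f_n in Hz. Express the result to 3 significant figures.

k = Gd⁴/(8D³N_a) = (76.1×10³)(9.5⁴)/(8·98.0³·10) = 8.2321 N/mm = 8232.1 N/m
Wire length L = πDN_a = π·98.0·10 = 3078.8 mm
m = ρ·(πd²/4)·L = 8280 × 70.882×10⁻⁶ m² × 3.0788 m = 1.8069 kg
f_n = ½√(k/m) = 0.5·√(8232.1/1.8069) = 0.5·√(4555.8) = 33.748 Hz

33.7 Hz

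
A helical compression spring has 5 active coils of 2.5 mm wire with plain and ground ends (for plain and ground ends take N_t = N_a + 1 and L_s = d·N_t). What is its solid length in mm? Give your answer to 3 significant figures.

plain and ground ends: N_t = N_a + 1 = 5 + 1 = 6
L_s = d·N_t = 2.5 × 6 = 15 mm

15.0 mm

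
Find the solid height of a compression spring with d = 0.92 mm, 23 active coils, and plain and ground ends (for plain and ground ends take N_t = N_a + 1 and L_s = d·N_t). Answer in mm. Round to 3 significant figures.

22.1 mm

plain and ground ends: N_t = N_a + 1 = 23 + 1 = 24
L_s = d·N_t = 0.92 × 24 = 22.08 mm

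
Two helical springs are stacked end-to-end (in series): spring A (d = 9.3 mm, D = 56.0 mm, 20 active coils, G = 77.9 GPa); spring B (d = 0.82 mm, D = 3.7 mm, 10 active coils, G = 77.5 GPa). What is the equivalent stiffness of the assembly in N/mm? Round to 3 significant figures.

6.10 N/mm

k_A = Gd⁴/(8D³N_a) = (77.9×10³)(9.3⁴)/(8·56.0³·20) = 20.739 N/mm
k_B = Gd⁴/(8D³N_a) = (77.5×10³)(0.82⁴)/(8·3.7³·10) = 8.6469 N/mm
Series: 1/k_eq = 1/20.739 + 1/8.6469 = 0.16387; k_eq = 6.1025 N/mm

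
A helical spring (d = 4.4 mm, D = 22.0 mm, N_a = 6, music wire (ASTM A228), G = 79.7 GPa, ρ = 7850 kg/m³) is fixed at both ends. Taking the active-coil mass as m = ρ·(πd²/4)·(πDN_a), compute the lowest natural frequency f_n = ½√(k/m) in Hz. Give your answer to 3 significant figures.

k = Gd⁴/(8D³N_a) = (79.7×10³)(4.4⁴)/(8·22.0³·6) = 58.447 N/mm = 58447 N/m
Wire length L = πDN_a = π·22.0·6 = 414.69 mm
m = ρ·(πd²/4)·L = 7850 × 15.205×10⁻⁶ m² × 0.41469 m = 0.049498 kg
f_n = ½√(k/m) = 0.5·√(58447/0.049498) = 0.5·√(1.1808e+06) = 543.32 Hz

543 Hz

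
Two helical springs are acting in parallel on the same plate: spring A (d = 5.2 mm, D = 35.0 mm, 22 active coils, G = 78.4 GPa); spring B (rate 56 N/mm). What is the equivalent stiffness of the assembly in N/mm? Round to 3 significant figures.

k_A = Gd⁴/(8D³N_a) = (78.4×10³)(5.2⁴)/(8·35.0³·22) = 7.5965 N/mm
Parallel: k_eq = 7.5965 + 56 = 63.596 N/mm

63.6 N/mm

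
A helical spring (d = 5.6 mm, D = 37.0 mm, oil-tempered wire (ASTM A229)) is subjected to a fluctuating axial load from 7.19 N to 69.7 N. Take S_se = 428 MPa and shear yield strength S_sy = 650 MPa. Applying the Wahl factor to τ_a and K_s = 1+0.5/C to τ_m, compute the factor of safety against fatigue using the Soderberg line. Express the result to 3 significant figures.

12.2

C = D/d = 37.0/5.6 = 6.6071; K_W = (4C−1)/(4C−4)+0.615/C = 1.2268; K_s = 1+0.5/C = 1.0757
F_a = (F_max−F_min)/2 = 31.255 N; F_m = (F_max+F_min)/2 = 38.445 N
τ_a = K_W·8F_aD/(πd³) = 1.2268 × 16.769 = 20.572 MPa
τ_m = K_s·8F_mD/(πd³) = 1.0757 × 20.626 = 22.187 MPa
Soderberg: 1/n_f = τ_a/S_se + τ_m/S_sy = 20.572/428 + 22.187/650 = 0.04807 + 0.03413 = 0.0822
n_f = 1/0.0822 = 12.17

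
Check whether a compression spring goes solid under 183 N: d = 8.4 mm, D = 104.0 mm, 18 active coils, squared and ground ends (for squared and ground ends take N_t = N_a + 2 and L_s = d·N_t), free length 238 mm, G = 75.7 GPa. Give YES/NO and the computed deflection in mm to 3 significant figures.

k = Gd⁴/(8D³N_a) = (75.7×10³)(8.4⁴)/(8·104.0³·18) = 2.3268 N/mm
N_t = 20; L_s = 8.4·20 = 168 mm; δ_solid = L₀ − L_s = 238 − 168 = 70 mm
δ = F/k = 183/2.3268 = 78.65 mm
δ ≥ δ_solid → spring goes solid

YES, δ = 78.7 mm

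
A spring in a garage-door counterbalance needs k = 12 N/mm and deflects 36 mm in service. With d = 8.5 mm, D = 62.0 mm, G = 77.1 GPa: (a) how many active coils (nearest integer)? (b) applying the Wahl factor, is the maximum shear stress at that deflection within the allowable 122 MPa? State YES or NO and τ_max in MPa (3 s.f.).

N_a = Gd⁴/(8D³k) = (77.1×10³)(8.5⁴)/(8·62.0³·12) = 17.59 → N_a = 18
Actual rate k = Gd⁴/(8D³·18) = 11.727 N/mm
Working load F = kδ = 11.727·36 = 422.18 N
C = 62.0/8.5 = 7.2941; K_W = (4C−1)/(4C−4)+0.615/C = 1.2035
τ_max = K_W·8FD/(πd³) = 1.2035·108.54 = 130.62 MPa
τ_max > 122 MPa → exceeds allowable

(a) 18 coils; (b) NO, τ_max = 131 MPa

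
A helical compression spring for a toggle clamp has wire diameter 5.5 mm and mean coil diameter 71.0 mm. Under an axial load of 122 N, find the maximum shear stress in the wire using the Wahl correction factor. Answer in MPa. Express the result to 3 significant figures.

Spring index C = D/d = 71.0/5.5 = 12.9091
K_W = (4C−1)/(4C−4) + 0.615/C = 50.636/47.636 + 0.0476 = 1.1106
τ₀ = 8FD/(πd³) = 8·122·71.0/(π·5.5³) = 69296/522.68 = 132.58 MPa
τ_max = K·τ₀ = 1.1106 × 132.58 = 147.24 MPa

147 MPa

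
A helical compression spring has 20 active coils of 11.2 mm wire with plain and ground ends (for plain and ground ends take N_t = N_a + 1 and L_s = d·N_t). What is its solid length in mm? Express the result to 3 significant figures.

235 mm

plain and ground ends: N_t = N_a + 1 = 20 + 1 = 21
L_s = d·N_t = 11.2 × 21 = 235.2 mm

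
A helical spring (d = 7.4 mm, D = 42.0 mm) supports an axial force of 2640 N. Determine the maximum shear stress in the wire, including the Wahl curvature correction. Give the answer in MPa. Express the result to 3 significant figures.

Spring index C = D/d = 42.0/7.4 = 5.6757
K_W = (4C−1)/(4C−4) + 0.615/C = 21.703/18.703 + 0.1084 = 1.2688
τ₀ = 8FD/(πd³) = 8·2640·42.0/(π·7.4³) = 887040/1273 = 696.78 MPa
τ_max = K·τ₀ = 1.2688 × 696.78 = 884.05 MPa

884 MPa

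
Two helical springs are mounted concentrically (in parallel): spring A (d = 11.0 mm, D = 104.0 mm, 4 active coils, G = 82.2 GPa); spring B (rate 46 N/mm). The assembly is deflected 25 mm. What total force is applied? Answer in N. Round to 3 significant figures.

1990 N

k_A = Gd⁴/(8D³N_a) = (82.2×10³)(11.0⁴)/(8·104.0³·4) = 33.434 N/mm
Parallel: k_eq = 33.434 + 46 = 79.434 N/mm
F = k_eq·δ = 79.434·25 = 1985.9 N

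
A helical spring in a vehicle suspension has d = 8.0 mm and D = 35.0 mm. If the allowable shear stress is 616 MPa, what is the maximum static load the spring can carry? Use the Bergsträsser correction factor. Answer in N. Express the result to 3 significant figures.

2630 N

C = D/d = 35.0/8.0 = 4.3750
K_B = (4C+2)/(4C−3) = 19.500/14.500 = 1.3448
τ_max = K·8FD/(πd³) → F_max = τ_allow·πd³/(8DK)
F_max = 616·π·8.0³/(8·35.0·1.3448) = 9.9083e+05/376.55 = 2631.3 N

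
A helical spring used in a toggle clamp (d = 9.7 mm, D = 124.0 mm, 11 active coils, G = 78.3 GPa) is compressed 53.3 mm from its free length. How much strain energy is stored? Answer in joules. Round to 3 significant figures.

k = Gd⁴/(8D³N_a) = (78.3×10³)(9.7⁴)/(8·124.0³·11) = 4.1314 N/mm
U = ½kδ² = 0.5 × 4.1314 × 53.3² = 5868.5 N·mm = 5.8685 J

5.87 J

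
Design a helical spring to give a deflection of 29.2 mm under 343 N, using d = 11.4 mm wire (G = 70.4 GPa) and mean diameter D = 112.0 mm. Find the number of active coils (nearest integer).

9

Required rate k = F/δ = 343/29.2 = 11.747 N/mm
N_a = Gd⁴/(8D³k) = (70.4×10³ × 11.4⁴)/(8 × 112.0³ × 11.747)
    = 1.18903e+09 / 1.32025e+08 = 9.006 → 9 coils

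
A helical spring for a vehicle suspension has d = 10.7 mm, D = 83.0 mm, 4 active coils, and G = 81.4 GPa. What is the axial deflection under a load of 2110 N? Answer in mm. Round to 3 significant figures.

36.2 mm

k = Gd⁴/(8D³N_a) = (81.4×10³)(10.7⁴)/(8·83.0³·4) = 58.314 N/mm
δ = F/k = 2110 / 58.314 = 36.183 mm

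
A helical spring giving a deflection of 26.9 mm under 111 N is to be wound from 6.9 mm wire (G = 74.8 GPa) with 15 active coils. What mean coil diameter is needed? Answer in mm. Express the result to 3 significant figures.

Required rate k = F/δ = 111/26.9 = 4.1264 N/mm
D = (Gd⁴/(8N_a·k))^(1/3) = (74.8×10³·6.9⁴/(8·15·4.1264))^(1/3)
  = (342410)^(1/3) = 69.9598 mm

70.0 mm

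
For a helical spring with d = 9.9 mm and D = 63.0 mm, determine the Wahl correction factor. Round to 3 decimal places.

C = D/d = 63.0/9.9 = 6.3636
K_W = (4C−1)/(4C−4) + 0.615/C = 24.455/21.455 + 0.0966 = 1.2365

1.236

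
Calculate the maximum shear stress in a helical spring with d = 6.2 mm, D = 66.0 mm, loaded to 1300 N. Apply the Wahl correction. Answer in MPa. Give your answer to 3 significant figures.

1040 MPa

Spring index C = D/d = 66.0/6.2 = 10.6452
K_W = (4C−1)/(4C−4) + 0.615/C = 41.581/38.581 + 0.0578 = 1.1355
τ₀ = 8FD/(πd³) = 8·1300·66.0/(π·6.2³) = 686400/748.73 = 916.75 MPa
τ_max = K·τ₀ = 1.1355 × 916.75 = 1041 MPa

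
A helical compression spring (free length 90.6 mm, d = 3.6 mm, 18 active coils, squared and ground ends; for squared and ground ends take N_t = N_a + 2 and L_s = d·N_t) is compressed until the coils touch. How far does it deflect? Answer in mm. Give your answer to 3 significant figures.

N_t = 20; L_s = 3.6·20 = 72 mm
δ_solid = L₀ − L_s = 90.6 − 72 = 18.6 mm

18.6 mm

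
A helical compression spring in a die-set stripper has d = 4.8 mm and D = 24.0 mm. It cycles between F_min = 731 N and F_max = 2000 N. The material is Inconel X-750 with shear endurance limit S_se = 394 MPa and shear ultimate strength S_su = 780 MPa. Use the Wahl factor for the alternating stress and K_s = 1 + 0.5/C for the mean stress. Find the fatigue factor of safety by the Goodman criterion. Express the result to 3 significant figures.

0.448

C = D/d = 24.0/4.8 = 5.0000; K_W = (4C−1)/(4C−4)+0.615/C = 1.3105; K_s = 1+0.5/C = 1.1000
F_a = (F_max−F_min)/2 = 634.5 N; F_m = (F_max+F_min)/2 = 1365.5 N
τ_a = K_W·8F_aD/(πd³) = 1.3105 × 350.64 = 459.51 MPa
τ_m = K_s·8F_mD/(πd³) = 1.1000 × 754.6 = 830.06 MPa
Goodman: 1/n_f = τ_a/S_se + τ_m/S_su = 459.51/394 + 830.06/780 = 1.16627 + 1.06419 = 2.2305
n_f = 1/2.2305 = 0.4483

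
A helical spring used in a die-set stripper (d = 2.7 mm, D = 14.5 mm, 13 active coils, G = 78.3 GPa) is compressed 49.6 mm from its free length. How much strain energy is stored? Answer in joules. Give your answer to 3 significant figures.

16.1 J

k = Gd⁴/(8D³N_a) = (78.3×10³)(2.7⁴)/(8·14.5³·13) = 13.124 N/mm
U = ½kδ² = 0.5 × 13.124 × 49.6² = 16144 N·mm = 16.144 J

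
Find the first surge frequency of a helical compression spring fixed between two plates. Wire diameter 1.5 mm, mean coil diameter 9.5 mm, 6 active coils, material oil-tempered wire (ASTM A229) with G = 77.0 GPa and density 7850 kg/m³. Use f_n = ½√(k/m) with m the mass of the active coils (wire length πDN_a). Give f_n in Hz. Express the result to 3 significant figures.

976 Hz

k = Gd⁴/(8D³N_a) = (77.0×10³)(1.5⁴)/(8·9.5³·6) = 9.472 N/mm = 9472 N/m
Wire length L = πDN_a = π·9.5·6 = 179.07 mm
m = ρ·(πd²/4)·L = 7850 × 1.7671×10⁻⁶ m² × 0.17907 m = 0.0024841 kg
f_n = ½√(k/m) = 0.5·√(9472/0.0024841) = 0.5·√(3.8131e+06) = 976.36 Hz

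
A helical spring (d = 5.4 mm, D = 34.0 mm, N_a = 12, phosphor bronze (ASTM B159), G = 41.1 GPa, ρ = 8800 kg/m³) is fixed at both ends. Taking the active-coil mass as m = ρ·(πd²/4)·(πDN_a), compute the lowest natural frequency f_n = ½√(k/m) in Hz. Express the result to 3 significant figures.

k = Gd⁴/(8D³N_a) = (41.1×10³)(5.4⁴)/(8·34.0³·12) = 9.2621 N/mm = 9262.1 N/m
Wire length L = πDN_a = π·34.0·12 = 1281.8 mm
m = ρ·(πd²/4)·L = 8800 × 22.902×10⁻⁶ m² × 1.2818 m = 0.25833 kg
f_n = ½√(k/m) = 0.5·√(9262.1/0.25833) = 0.5·√(35854) = 94.676 Hz

94.7 Hz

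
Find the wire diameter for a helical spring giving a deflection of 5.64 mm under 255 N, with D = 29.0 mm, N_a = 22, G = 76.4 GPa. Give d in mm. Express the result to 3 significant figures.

7.10 mm

Required rate k = F/δ = 255/5.64 = 45.213 N/mm
d = (8D³N_a·k / G)^(1/4) = (8·29.0³·22·45.213 / (76.4×10³))^0.25
  = (2540.2)^0.25 = 7.0994 mm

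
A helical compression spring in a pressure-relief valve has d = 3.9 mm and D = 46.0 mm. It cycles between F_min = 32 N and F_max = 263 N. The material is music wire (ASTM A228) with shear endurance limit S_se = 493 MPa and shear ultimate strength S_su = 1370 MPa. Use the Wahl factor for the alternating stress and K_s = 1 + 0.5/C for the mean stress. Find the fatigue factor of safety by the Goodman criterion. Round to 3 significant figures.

1.35

C = D/d = 46.0/3.9 = 11.7949; K_W = (4C−1)/(4C−4)+0.615/C = 1.1216; K_s = 1+0.5/C = 1.0424
F_a = (F_max−F_min)/2 = 115.5 N; F_m = (F_max+F_min)/2 = 147.5 N
τ_a = K_W·8F_aD/(πd³) = 1.1216 × 228.08 = 255.82 MPa
τ_m = K_s·8F_mD/(πd³) = 1.0424 × 291.27 = 303.62 MPa
Goodman: 1/n_f = τ_a/S_se + τ_m/S_su = 255.82/493 + 303.62/1370 = 0.51890 + 0.22162 = 0.74052
n_f = 1/0.74052 = 1.35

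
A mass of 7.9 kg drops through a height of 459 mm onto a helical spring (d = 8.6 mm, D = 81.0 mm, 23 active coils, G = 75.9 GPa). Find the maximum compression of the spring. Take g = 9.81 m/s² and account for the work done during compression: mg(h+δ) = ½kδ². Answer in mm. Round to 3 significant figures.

k = Gd⁴/(8D³N_a) = (75.9×10³)(8.6⁴)/(8·81.0³·23) = 4.2458 N/mm
W = mg = 7.9 × 9.81 = 77.499 N
½kδ² − Wδ − Wh = 0 → δ = (W + √(W² + 2kWh))/k
δ = (77.499 + √(6006.1 + 302066))/4.2458 = (77.499 + 555.04)/4.2458 = 148.98 mm

149 mm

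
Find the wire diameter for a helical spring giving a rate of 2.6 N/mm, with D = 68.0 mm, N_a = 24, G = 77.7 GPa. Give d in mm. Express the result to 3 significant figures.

6.70 mm

d = (8D³N_a·k / G)^(1/4) = (8·68.0³·24·2.6 / (77.7×10³))^0.25
  = (2020.1)^0.25 = 6.7042 mm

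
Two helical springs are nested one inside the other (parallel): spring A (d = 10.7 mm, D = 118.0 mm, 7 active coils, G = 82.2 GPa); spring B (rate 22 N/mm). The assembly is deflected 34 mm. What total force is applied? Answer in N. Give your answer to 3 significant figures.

k_A = Gd⁴/(8D³N_a) = (82.2×10³)(10.7⁴)/(8·118.0³·7) = 11.71 N/mm
Parallel: k_eq = 11.71 + 22 = 33.71 N/mm
F = k_eq·δ = 33.71·34 = 1146.2 N

1150 N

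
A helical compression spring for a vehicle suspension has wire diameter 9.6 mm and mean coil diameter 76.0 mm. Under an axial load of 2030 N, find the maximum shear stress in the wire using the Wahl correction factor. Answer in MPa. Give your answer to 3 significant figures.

Spring index C = D/d = 76.0/9.6 = 7.9167
K_W = (4C−1)/(4C−4) + 0.615/C = 30.667/27.667 + 0.0777 = 1.1861
τ₀ = 8FD/(πd³) = 8·2030·76.0/(π·9.6³) = 1.23424e+06/2779.5 = 444.05 MPa
τ_max = K·τ₀ = 1.1861 × 444.05 = 526.7 MPa

527 MPa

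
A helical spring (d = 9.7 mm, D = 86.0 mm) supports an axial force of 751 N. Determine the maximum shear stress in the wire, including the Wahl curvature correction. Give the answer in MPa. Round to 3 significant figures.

Spring index C = D/d = 86.0/9.7 = 8.8660
K_W = (4C−1)/(4C−4) + 0.615/C = 34.464/31.464 + 0.0694 = 1.1647
τ₀ = 8FD/(πd³) = 8·751·86.0/(π·9.7³) = 516688/2867.2 = 180.2 MPa
τ_max = K·τ₀ = 1.1647 × 180.2 = 209.89 MPa

210 MPa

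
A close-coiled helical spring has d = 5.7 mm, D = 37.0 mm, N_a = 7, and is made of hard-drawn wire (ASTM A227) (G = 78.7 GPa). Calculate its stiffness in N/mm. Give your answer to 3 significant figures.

k = Gd⁴/(8D³N_a) = (78.7×10³ × 5.7⁴) / (8 × 37.0³ × 7)
  = 8.30757e+07 / 2.83657e+06 = 29.287 N/mm

29.3 N/mm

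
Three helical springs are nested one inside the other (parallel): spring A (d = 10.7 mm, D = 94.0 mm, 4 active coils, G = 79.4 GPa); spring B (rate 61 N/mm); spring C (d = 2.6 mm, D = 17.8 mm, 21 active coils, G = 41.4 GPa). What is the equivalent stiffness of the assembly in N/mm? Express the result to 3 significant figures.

k_A = Gd⁴/(8D³N_a) = (79.4×10³)(10.7⁴)/(8·94.0³·4) = 39.158 N/mm
k_C = Gd⁴/(8D³N_a) = (41.4×10³)(2.6⁴)/(8·17.8³·21) = 1.9968 N/mm
Parallel: k_eq = 39.158 + 61 + 1.9968 = 102.15 N/mm

102 N/mm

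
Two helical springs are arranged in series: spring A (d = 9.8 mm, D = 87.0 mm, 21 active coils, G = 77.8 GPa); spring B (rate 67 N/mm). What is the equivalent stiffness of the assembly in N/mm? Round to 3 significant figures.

5.91 N/mm

k_A = Gd⁴/(8D³N_a) = (77.8×10³)(9.8⁴)/(8·87.0³·21) = 6.4866 N/mm
Series: 1/k_eq = 1/6.4866 + 1/67 = 0.16909; k_eq = 5.914 N/mm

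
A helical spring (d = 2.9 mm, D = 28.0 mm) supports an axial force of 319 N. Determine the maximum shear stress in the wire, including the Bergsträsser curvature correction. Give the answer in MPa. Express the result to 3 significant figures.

1060 MPa

Spring index C = D/d = 28.0/2.9 = 9.6552
K_B = (4C+2)/(4C−3) = 40.621/35.621 = 1.1404
τ₀ = 8FD/(πd³) = 8·319·28.0/(π·2.9³) = 71456/76.62 = 932.6 MPa
τ_max = K·τ₀ = 1.1404 × 932.6 = 1063.5 MPa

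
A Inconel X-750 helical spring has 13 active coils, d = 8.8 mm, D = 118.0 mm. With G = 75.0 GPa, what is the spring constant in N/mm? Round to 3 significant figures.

2.63 N/mm

k = Gd⁴/(8D³N_a) = (75.0×10³ × 8.8⁴) / (8 × 118.0³ × 13)
  = 4.49772e+08 / 1.70875e+08 = 2.6322 N/mm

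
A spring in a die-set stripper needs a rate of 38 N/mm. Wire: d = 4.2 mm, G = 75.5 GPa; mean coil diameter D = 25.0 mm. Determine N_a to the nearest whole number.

5

N_a = Gd⁴/(8D³k) = (75.5×10³ × 4.2⁴)/(8 × 25.0³ × 38)
    = 2.34933e+07 / 4.75e+06 = 4.946 → 5 coils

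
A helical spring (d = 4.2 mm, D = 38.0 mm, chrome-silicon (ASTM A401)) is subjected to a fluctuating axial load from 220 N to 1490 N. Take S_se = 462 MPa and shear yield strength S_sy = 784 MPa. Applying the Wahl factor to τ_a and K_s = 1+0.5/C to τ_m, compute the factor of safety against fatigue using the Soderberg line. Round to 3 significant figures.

C = D/d = 38.0/4.2 = 9.0476; K_W = (4C−1)/(4C−4)+0.615/C = 1.1612; K_s = 1+0.5/C = 1.0553
F_a = (F_max−F_min)/2 = 635 N; F_m = (F_max+F_min)/2 = 855 N
τ_a = K_W·8F_aD/(πd³) = 1.1612 × 829.37 = 963.04 MPa
τ_m = K_s·8F_mD/(πd³) = 1.0553 × 1116.7 = 1178.4 MPa
Soderberg: 1/n_f = τ_a/S_se + τ_m/S_sy = 963.04/462 + 1178.4/784 = 2.08451 + 1.50310 = 3.5876
n_f = 1/3.5876 = 0.2787

0.279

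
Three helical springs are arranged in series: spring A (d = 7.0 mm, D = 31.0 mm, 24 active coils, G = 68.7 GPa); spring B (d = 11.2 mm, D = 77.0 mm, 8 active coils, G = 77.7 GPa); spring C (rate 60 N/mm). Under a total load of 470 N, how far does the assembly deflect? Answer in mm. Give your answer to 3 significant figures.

35.4 mm

k_A = Gd⁴/(8D³N_a) = (68.7×10³)(7.0⁴)/(8·31.0³·24) = 28.838 N/mm
k_B = Gd⁴/(8D³N_a) = (77.7×10³)(11.2⁴)/(8·77.0³·8) = 41.845 N/mm
Series: 1/k_eq = 1/28.838 + 1/41.845 + 1/60 = 0.075241; k_eq = 13.291 N/mm
δ = F/k_eq = 470/13.291 = 35.363 mm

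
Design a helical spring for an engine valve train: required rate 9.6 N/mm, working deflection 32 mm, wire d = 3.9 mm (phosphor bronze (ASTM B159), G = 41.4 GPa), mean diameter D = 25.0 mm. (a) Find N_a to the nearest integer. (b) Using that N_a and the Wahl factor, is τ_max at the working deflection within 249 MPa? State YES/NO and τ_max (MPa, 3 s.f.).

(a) 8 coils; (b) NO, τ_max = 406 MPa

N_a = Gd⁴/(8D³k) = (41.4×10³)(3.9⁴)/(8·25.0³·9.6) = 7.981 → N_a = 8
Actual rate k = Gd⁴/(8D³·8) = 9.5776 N/mm
Working load F = kδ = 9.5776·32 = 306.48 N
C = 25.0/3.9 = 6.4103; K_W = (4C−1)/(4C−4)+0.615/C = 1.2346
τ_max = K_W·8FD/(πd³) = 1.2346·328.92 = 406.08 MPa
τ_max > 249 MPa → exceeds allowable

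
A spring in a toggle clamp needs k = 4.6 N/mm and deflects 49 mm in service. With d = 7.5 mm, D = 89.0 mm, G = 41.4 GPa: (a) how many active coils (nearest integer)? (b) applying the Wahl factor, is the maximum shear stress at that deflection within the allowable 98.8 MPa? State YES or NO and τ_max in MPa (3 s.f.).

N_a = Gd⁴/(8D³k) = (41.4×10³)(7.5⁴)/(8·89.0³·4.6) = 5.049 → N_a = 5
Actual rate k = Gd⁴/(8D³·5) = 4.6453 N/mm
Working load F = kδ = 4.6453·49 = 227.62 N
C = 89.0/7.5 = 11.8667; K_W = (4C−1)/(4C−4)+0.615/C = 1.1208
τ_max = K_W·8FD/(πd³) = 1.1208·122.28 = 137.06 MPa
τ_max > 98.8 MPa → exceeds allowable

(a) 5 coils; (b) NO, τ_max = 137 MPa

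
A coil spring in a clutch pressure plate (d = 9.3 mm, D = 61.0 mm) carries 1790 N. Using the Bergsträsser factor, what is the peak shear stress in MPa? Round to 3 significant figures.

420 MPa

Spring index C = D/d = 61.0/9.3 = 6.5591
K_B = (4C+2)/(4C−3) = 28.237/23.237 = 1.2152
τ₀ = 8FD/(πd³) = 8·1790·61.0/(π·9.3³) = 873520/2527 = 345.68 MPa
τ_max = K·τ₀ = 1.2152 × 345.68 = 420.06 MPa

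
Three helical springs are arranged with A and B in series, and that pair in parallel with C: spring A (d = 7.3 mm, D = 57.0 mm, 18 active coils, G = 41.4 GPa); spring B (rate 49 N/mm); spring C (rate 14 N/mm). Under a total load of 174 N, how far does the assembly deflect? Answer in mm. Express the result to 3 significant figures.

9.64 mm

k_A = Gd⁴/(8D³N_a) = (41.4×10³)(7.3⁴)/(8·57.0³·18) = 4.4086 N/mm
Springs A,B series: k_AB = 1/(1/4.4086+1/49) = 4.0447 N/mm; parallel with C: k_eq = 4.0447+14 = 18.045 N/mm
δ = F/k_eq = 174/18.045 = 9.6427 mm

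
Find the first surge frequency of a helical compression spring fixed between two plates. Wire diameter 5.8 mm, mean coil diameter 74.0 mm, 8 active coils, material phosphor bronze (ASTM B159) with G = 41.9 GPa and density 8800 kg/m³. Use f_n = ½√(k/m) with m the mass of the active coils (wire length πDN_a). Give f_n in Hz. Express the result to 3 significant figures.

k = Gd⁴/(8D³N_a) = (41.9×10³)(5.8⁴)/(8·74.0³·8) = 1.8283 N/mm = 1828.3 N/m
Wire length L = πDN_a = π·74.0·8 = 1859.8 mm
m = ρ·(πd²/4)·L = 8800 × 26.421×10⁻⁶ m² × 1.8598 m = 0.43241 kg
f_n = ½√(k/m) = 0.5·√(1828.3/0.43241) = 0.5·√(4228.2) = 32.512 Hz

32.5 Hz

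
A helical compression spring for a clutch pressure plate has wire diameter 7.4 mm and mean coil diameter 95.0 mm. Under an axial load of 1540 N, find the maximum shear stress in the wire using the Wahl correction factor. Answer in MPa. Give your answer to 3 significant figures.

1020 MPa

Spring index C = D/d = 95.0/7.4 = 12.8378
K_W = (4C−1)/(4C−4) + 0.615/C = 50.351/47.351 + 0.0479 = 1.1113
τ₀ = 8FD/(πd³) = 8·1540·95.0/(π·7.4³) = 1.1704e+06/1273 = 919.37 MPa
τ_max = K·τ₀ = 1.1113 × 919.37 = 1021.7 MPa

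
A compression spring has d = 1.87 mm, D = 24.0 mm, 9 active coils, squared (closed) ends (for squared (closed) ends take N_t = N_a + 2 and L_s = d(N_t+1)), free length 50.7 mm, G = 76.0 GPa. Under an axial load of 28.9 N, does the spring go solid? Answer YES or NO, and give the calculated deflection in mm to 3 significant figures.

YES, δ = 31.0 mm

k = Gd⁴/(8D³N_a) = (76.0×10³)(1.87⁴)/(8·24.0³·9) = 0.93371 N/mm
N_t = 11; L_s = 1.87·12 = 22.44 mm; δ_solid = L₀ − L_s = 50.7 − 22.44 = 28.26 mm
δ = F/k = 28.9/0.93371 = 30.952 mm
δ ≥ δ_solid → spring goes solid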